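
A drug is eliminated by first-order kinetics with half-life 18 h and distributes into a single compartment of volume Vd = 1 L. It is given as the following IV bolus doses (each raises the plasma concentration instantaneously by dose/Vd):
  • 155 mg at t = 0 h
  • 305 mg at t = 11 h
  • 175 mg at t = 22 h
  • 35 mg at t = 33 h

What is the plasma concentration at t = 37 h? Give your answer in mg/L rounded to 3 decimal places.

k = ln 2 / 18 = 0.03851 per h
Dose 1 (155 mg at t=0 h): 155·exp(−0.03851·37) = 37.286 mg/L
Dose 2 (305 mg at t=11 h): 305·exp(−0.03851·26) = 112.067 mg/L
Dose 3 (175 mg at t=22 h): 175·exp(−0.03851·15) = 98.215 mg/L
Dose 4 (35 mg at t=33 h): 35·exp(−0.03851·4) = 30.004 mg/L
C(37) = 37.286 + 112.067 + 98.215 + 30.004 = 277.572 mg/L

277.572 mg/L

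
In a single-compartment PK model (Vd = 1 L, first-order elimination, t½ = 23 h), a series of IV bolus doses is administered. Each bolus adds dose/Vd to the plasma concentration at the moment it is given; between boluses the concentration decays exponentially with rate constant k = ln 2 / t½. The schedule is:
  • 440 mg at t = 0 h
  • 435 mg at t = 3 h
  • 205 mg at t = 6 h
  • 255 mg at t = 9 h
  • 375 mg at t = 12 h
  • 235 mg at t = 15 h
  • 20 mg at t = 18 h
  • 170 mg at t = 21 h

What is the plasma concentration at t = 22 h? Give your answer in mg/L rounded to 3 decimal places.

k = ln 2 / 23 = 0.03014 per h
Dose 1 (440 mg at t=0 h): 440·exp(−0.03014·22) = 226.731 mg/L
Dose 2 (435 mg at t=3 h): 435·exp(−0.03014·19) = 245.365 mg/L
Dose 3 (205 mg at t=6 h): 205·exp(−0.03014·16) = 126.573 mg/L
Dose 4 (255 mg at t=9 h): 255·exp(−0.03014·13) = 172.343 mg/L
Dose 5 (375 mg at t=12 h): 375·exp(−0.03014·10) = 277.427 mg/L
Dose 6 (235 mg at t=15 h): 235·exp(−0.03014·7) = 190.305 mg/L
Dose 7 (20 mg at t=18 h): 20·exp(−0.03014·4) = 17.729 mg/L
Dose 8 (170 mg at t=21 h): 170·exp(−0.03014·1) = 164.953 mg/L
C(22) = 226.731 + 245.365 + 126.573 + 172.343 + 277.427 + 190.305 + 17.729 + 164.953 = 1421.425 mg/L

1421.425 mg/L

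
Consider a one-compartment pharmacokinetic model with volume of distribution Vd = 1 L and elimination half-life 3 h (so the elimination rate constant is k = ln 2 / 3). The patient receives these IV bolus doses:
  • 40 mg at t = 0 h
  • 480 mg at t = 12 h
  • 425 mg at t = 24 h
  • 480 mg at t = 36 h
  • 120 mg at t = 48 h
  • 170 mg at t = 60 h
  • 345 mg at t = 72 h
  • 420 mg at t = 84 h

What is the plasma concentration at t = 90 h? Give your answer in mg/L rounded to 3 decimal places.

110.566 mg/L

k = ln 2 / 3 = 0.23105 per h
Dose 1 (40 mg at t=0 h): 40·exp(−0.23105·90) = 0.000 mg/L
Dose 2 (480 mg at t=12 h): 480·exp(−0.23105·78) = 0.000 mg/L
Dose 3 (425 mg at t=24 h): 425·exp(−0.23105·66) = 0.000 mg/L
Dose 4 (480 mg at t=36 h): 480·exp(−0.23105·54) = 0.002 mg/L
Dose 5 (120 mg at t=48 h): 120·exp(−0.23105·42) = 0.007 mg/L
Dose 6 (170 mg at t=60 h): 170·exp(−0.23105·30) = 0.166 mg/L
Dose 7 (345 mg at t=72 h): 345·exp(−0.23105·18) = 5.391 mg/L
Dose 8 (420 mg at t=84 h): 420·exp(−0.23105·6) = 105.000 mg/L
C(90) = 0.000 + 0.000 + 0.000 + 0.002 + 0.007 + 0.166 + 5.391 + 105.000 = 110.566 mg/L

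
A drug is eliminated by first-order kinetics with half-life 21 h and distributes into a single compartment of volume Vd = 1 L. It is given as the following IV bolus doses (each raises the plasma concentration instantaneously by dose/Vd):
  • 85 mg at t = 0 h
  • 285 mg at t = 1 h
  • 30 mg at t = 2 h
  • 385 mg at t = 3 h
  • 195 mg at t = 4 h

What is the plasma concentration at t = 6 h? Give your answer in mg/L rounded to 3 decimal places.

k = ln 2 / 21 = 0.03301 per h
Dose 1 (85 mg at t=0 h): 85·exp(−0.03301·6) = 69.729 mg/L
Dose 2 (285 mg at t=1 h): 285·exp(−0.03301·5) = 241.641 mg/L
Dose 3 (30 mg at t=2 h): 30·exp(−0.03301·4) = 26.289 mg/L
Dose 4 (385 mg at t=3 h): 385·exp(−0.03301·3) = 348.704 mg/L
Dose 5 (195 mg at t=4 h): 195·exp(−0.03301·2) = 182.543 mg/L
C(6) = 69.729 + 241.641 + 26.289 + 348.704 + 182.543 = 868.906 mg/L

868.906 mg/L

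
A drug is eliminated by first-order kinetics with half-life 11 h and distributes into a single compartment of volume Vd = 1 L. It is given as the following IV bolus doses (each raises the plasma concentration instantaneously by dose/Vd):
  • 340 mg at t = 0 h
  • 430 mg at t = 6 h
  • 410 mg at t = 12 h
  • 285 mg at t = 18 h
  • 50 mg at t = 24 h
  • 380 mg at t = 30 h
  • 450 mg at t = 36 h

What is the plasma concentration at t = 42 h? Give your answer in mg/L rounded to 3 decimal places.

696.133 mg/L

k = ln 2 / 11 = 0.06301 per h
Dose 1 (340 mg at t=0 h): 340·exp(−0.06301·42) = 24.104 mg/L
Dose 2 (430 mg at t=6 h): 430·exp(−0.06301·36) = 44.492 mg/L
Dose 3 (410 mg at t=12 h): 410·exp(−0.06301·30) = 61.915 mg/L
Dose 4 (285 mg at t=18 h): 285·exp(−0.06301·24) = 62.813 mg/L
Dose 5 (50 mg at t=24 h): 50·exp(−0.06301·18) = 16.083 mg/L
Dose 6 (380 mg at t=30 h): 380·exp(−0.06301·12) = 178.397 mg/L
Dose 7 (450 mg at t=36 h): 450·exp(−0.06301·6) = 308.329 mg/L
C(42) = 24.104 + 44.492 + 61.915 + 62.813 + 16.083 + 178.397 + 308.329 = 696.133 mg/L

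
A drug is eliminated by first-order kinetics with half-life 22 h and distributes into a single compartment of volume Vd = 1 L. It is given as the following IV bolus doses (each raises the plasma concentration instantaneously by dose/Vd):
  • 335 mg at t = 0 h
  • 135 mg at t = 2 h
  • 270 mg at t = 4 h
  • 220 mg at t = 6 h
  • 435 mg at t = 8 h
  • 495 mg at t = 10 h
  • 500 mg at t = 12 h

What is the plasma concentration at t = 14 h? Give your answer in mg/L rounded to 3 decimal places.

1941.955 mg/L

k = ln 2 / 22 = 0.03151 per h
Dose 1 (335 mg at t=0 h): 335·exp(−0.03151·14) = 215.516 mg/L
Dose 2 (135 mg at t=2 h): 135·exp(−0.03151·12) = 92.499 mg/L
Dose 3 (270 mg at t=4 h): 270·exp(−0.03151·10) = 197.030 mg/L
Dose 4 (220 mg at t=6 h): 220·exp(−0.03151·8) = 170.985 mg/L
Dose 5 (435 mg at t=8 h): 435·exp(−0.03151·6) = 360.073 mg/L
Dose 6 (495 mg at t=10 h): 495·exp(−0.03151·4) = 436.388 mg/L
Dose 7 (500 mg at t=12 h): 500·exp(−0.03151·2) = 469.465 mg/L
C(14) = 215.516 + 92.499 + 197.030 + 170.985 + 360.073 + 436.388 + 469.465 = 1941.955 mg/L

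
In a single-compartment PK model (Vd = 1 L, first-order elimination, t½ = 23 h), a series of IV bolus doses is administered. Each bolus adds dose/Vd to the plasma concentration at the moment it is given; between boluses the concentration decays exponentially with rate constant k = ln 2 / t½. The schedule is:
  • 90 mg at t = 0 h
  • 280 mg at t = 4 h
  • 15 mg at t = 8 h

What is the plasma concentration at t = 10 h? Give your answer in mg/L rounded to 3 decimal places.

314.389 mg/L

k = ln 2 / 23 = 0.03014 per h
Dose 1 (90 mg at t=0 h): 90·exp(−0.03014·10) = 66.582 mg/L
Dose 2 (280 mg at t=4 h): 280·exp(−0.03014·6) = 233.684 mg/L
Dose 3 (15 mg at t=8 h): 15·exp(−0.03014·2) = 14.123 mg/L
C(10) = 66.582 + 233.684 + 14.123 = 314.389 mg/L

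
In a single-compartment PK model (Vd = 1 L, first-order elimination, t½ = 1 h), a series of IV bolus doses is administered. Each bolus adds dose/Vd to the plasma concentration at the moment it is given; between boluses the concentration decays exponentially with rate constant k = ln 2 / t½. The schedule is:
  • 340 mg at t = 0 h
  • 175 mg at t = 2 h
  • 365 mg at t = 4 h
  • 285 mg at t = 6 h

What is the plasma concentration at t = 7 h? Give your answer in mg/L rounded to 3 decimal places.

196.250 mg/L

k = ln 2 / 1 = 0.69315 per h
Dose 1 (340 mg at t=0 h): 340·exp(−0.69315·7) = 2.656 mg/L
Dose 2 (175 mg at t=2 h): 175·exp(−0.69315·5) = 5.469 mg/L
Dose 3 (365 mg at t=4 h): 365·exp(−0.69315·3) = 45.625 mg/L
Dose 4 (285 mg at t=6 h): 285·exp(−0.69315·1) = 142.500 mg/L
C(7) = 2.656 + 5.469 + 45.625 + 142.500 = 196.250 mg/L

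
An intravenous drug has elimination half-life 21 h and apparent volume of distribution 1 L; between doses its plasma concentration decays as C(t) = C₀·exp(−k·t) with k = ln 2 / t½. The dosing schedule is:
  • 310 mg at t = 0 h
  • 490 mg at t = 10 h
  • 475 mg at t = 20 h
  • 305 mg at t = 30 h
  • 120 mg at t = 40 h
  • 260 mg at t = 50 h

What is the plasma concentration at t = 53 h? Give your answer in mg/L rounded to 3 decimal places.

788.630 mg/L

k = ln 2 / 21 = 0.03301 per h
Dose 1 (310 mg at t=0 h): 310·exp(−0.03301·53) = 53.904 mg/L
Dose 2 (490 mg at t=10 h): 490·exp(−0.03301·43) = 118.523 mg/L
Dose 3 (475 mg at t=20 h): 475·exp(−0.03301·33) = 159.826 mg/L
Dose 4 (305 mg at t=30 h): 305·exp(−0.03301·23) = 142.758 mg/L
Dose 5 (120 mg at t=40 h): 120·exp(−0.03301·13) = 78.132 mg/L
Dose 6 (260 mg at t=50 h): 260·exp(−0.03301·3) = 235.488 mg/L
C(53) = 53.904 + 118.523 + 159.826 + 142.758 + 78.132 + 235.488 = 788.630 mg/L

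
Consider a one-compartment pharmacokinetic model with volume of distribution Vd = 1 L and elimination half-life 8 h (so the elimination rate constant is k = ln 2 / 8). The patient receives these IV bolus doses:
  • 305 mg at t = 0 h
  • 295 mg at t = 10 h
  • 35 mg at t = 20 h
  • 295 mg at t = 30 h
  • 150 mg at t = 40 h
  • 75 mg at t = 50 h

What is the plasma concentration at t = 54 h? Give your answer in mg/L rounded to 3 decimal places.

k = ln 2 / 8 = 0.08664 per h
Dose 1 (305 mg at t=0 h): 305·exp(−0.08664·54) = 2.834 mg/L
Dose 2 (295 mg at t=10 h): 295·exp(−0.08664·44) = 6.519 mg/L
Dose 3 (35 mg at t=20 h): 35·exp(−0.08664·34) = 1.839 mg/L
Dose 4 (295 mg at t=30 h): 295·exp(−0.08664·24) = 36.875 mg/L
Dose 5 (150 mg at t=40 h): 150·exp(−0.08664·14) = 44.595 mg/L
Dose 6 (75 mg at t=50 h): 75·exp(−0.08664·4) = 53.033 mg/L
C(54) = 2.834 + 6.519 + 1.839 + 36.875 + 44.595 + 53.033 = 145.695 mg/L

145.695 mg/L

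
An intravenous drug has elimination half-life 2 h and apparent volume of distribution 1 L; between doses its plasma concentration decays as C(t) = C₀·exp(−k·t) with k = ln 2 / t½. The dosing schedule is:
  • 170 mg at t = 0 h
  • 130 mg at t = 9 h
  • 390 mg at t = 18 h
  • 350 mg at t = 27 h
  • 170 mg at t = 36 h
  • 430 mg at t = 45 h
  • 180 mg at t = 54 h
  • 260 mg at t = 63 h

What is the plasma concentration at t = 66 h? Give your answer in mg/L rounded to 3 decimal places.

k = ln 2 / 2 = 0.34657 per h
Dose 1 (170 mg at t=0 h): 170·exp(−0.34657·66) = 0.000 mg/L
Dose 2 (130 mg at t=9 h): 130·exp(−0.34657·57) = 0.000 mg/L
Dose 3 (390 mg at t=18 h): 390·exp(−0.34657·48) = 0.000 mg/L
Dose 4 (350 mg at t=27 h): 350·exp(−0.34657·39) = 0.000 mg/L
Dose 5 (170 mg at t=36 h): 170·exp(−0.34657·30) = 0.005 mg/L
Dose 6 (430 mg at t=45 h): 430·exp(−0.34657·21) = 0.297 mg/L
Dose 7 (180 mg at t=54 h): 180·exp(−0.34657·12) = 2.813 mg/L
Dose 8 (260 mg at t=63 h): 260·exp(−0.34657·3) = 91.924 mg/L
C(66) = 0.000 + 0.000 + 0.000 + 0.000 + 0.005 + 0.297 + 2.813 + 91.924 = 95.039 mg/L

95.039 mg/L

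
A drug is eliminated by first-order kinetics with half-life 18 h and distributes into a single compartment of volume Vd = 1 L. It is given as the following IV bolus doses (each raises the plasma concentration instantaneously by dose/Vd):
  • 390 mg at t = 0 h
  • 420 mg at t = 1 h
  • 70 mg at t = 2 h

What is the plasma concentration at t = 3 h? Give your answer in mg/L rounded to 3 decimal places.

803.674 mg/L

k = ln 2 / 18 = 0.03851 per h
Dose 1 (390 mg at t=0 h): 390·exp(−0.03851·3) = 347.451 mg/L
Dose 2 (420 mg at t=1 h): 420·exp(−0.03851·2) = 388.867 mg/L
Dose 3 (70 mg at t=2 h): 70·exp(−0.03851·1) = 67.356 mg/L
C(3) = 347.451 + 388.867 + 67.356 = 803.674 mg/L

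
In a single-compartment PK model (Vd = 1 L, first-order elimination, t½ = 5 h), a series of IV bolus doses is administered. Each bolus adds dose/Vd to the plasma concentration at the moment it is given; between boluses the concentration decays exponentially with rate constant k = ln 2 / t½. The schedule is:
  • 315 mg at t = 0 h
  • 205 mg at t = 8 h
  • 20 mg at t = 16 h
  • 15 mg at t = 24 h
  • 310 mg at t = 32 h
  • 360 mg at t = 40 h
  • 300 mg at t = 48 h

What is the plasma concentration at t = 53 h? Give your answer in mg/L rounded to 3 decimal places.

k = ln 2 / 5 = 0.13863 per h
Dose 1 (315 mg at t=0 h): 315·exp(−0.13863·53) = 0.203 mg/L
Dose 2 (205 mg at t=8 h): 205·exp(−0.13863·45) = 0.400 mg/L
Dose 3 (20 mg at t=16 h): 20·exp(−0.13863·37) = 0.118 mg/L
Dose 4 (15 mg at t=24 h): 15·exp(−0.13863·29) = 0.269 mg/L
Dose 5 (310 mg at t=32 h): 310·exp(−0.13863·21) = 16.867 mg/L
Dose 6 (360 mg at t=40 h): 360·exp(−0.13863·13) = 59.378 mg/L
Dose 7 (300 mg at t=48 h): 300·exp(−0.13863·5) = 150.000 mg/L
C(53) = 0.203 + 0.400 + 0.118 + 0.269 + 16.867 + 59.378 + 150.000 = 227.236 mg/L

227.236 mg/L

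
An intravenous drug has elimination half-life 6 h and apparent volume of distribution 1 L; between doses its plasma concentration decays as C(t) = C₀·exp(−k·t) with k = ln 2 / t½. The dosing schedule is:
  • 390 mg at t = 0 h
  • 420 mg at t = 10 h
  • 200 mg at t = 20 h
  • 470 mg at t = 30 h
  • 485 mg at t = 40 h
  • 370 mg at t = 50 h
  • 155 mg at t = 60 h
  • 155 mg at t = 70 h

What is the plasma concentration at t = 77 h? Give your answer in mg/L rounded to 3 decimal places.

116.469 mg/L

k = ln 2 / 6 = 0.11552 per h
Dose 1 (390 mg at t=0 h): 390·exp(−0.11552·77) = 0.053 mg/L
Dose 2 (420 mg at t=10 h): 420·exp(−0.11552·67) = 0.183 mg/L
Dose 3 (200 mg at t=20 h): 200·exp(−0.11552·57) = 0.276 mg/L
Dose 4 (470 mg at t=30 h): 470·exp(−0.11552·47) = 2.061 mg/L
Dose 5 (485 mg at t=40 h): 485·exp(−0.11552·37) = 6.751 mg/L
Dose 6 (370 mg at t=50 h): 370·exp(−0.11552·27) = 16.352 mg/L
Dose 7 (155 mg at t=60 h): 155·exp(−0.11552·17) = 21.748 mg/L
Dose 8 (155 mg at t=70 h): 155·exp(−0.11552·7) = 69.045 mg/L
C(77) = 0.053 + 0.183 + 0.276 + 2.061 + 6.751 + 16.352 + 21.748 + 69.045 = 116.469 mg/L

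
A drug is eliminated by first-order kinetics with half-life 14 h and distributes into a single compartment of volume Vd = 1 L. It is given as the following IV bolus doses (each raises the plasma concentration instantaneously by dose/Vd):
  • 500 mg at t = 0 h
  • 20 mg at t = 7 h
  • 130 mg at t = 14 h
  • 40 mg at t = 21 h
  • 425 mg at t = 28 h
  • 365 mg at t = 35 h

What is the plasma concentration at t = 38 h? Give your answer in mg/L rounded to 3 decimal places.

711.016 mg/L

k = ln 2 / 14 = 0.04951 per h
Dose 1 (500 mg at t=0 h): 500·exp(−0.04951·38) = 76.188 mg/L
Dose 2 (20 mg at t=7 h): 20·exp(−0.04951·31) = 4.310 mg/L
Dose 3 (130 mg at t=14 h): 130·exp(−0.04951·24) = 39.618 mg/L
Dose 4 (40 mg at t=21 h): 40·exp(−0.04951·17) = 17.239 mg/L
Dose 5 (425 mg at t=28 h): 425·exp(−0.04951·10) = 259.040 mg/L
Dose 6 (365 mg at t=35 h): 365·exp(−0.04951·3) = 314.620 mg/L
C(38) = 76.188 + 4.310 + 39.618 + 17.239 + 259.040 + 314.620 = 711.016 mg/L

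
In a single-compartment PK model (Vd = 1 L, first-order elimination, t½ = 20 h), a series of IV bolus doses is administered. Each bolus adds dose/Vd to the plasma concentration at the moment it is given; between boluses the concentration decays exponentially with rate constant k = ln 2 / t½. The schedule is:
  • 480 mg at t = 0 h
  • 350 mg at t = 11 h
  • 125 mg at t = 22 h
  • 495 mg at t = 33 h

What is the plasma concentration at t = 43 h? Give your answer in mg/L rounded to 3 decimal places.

633.996 mg/L

k = ln 2 / 20 = 0.03466 per h
Dose 1 (480 mg at t=0 h): 480·exp(−0.03466·43) = 108.150 mg/L
Dose 2 (350 mg at t=11 h): 350·exp(−0.03466·32) = 115.457 mg/L
Dose 3 (125 mg at t=22 h): 125·exp(−0.03466·21) = 60.371 mg/L
Dose 4 (495 mg at t=33 h): 495·exp(−0.03466·10) = 350.018 mg/L
C(43) = 108.150 + 115.457 + 60.371 + 350.018 = 633.996 mg/L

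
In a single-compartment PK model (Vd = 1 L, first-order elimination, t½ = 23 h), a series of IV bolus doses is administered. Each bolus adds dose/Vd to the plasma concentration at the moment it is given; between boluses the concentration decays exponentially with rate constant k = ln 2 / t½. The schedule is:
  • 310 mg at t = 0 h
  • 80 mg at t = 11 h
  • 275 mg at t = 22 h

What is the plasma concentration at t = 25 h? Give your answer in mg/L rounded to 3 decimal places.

449.625 mg/L

k = ln 2 / 23 = 0.03014 per h
Dose 1 (310 mg at t=0 h): 310·exp(−0.03014·25) = 145.934 mg/L
Dose 2 (80 mg at t=11 h): 80·exp(−0.03014·14) = 52.463 mg/L
Dose 3 (275 mg at t=22 h): 275·exp(−0.03014·3) = 251.228 mg/L
C(25) = 145.934 + 52.463 + 251.228 = 449.625 mg/L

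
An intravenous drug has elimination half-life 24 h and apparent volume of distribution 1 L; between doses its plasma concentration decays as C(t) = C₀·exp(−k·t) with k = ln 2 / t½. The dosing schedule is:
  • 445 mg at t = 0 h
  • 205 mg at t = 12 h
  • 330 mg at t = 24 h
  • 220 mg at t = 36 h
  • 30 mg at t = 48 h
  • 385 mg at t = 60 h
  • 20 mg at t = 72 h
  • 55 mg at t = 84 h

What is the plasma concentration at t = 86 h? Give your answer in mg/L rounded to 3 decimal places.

425.256 mg/L

k = ln 2 / 24 = 0.02888 per h
Dose 1 (445 mg at t=0 h): 445·exp(−0.02888·86) = 37.125 mg/L
Dose 2 (205 mg at t=12 h): 205·exp(−0.02888·74) = 24.187 mg/L
Dose 3 (330 mg at t=24 h): 330·exp(−0.02888·62) = 55.062 mg/L
Dose 4 (220 mg at t=36 h): 220·exp(−0.02888·50) = 51.913 mg/L
Dose 5 (30 mg at t=48 h): 30·exp(−0.02888·38) = 10.011 mg/L
Dose 6 (385 mg at t=60 h): 385·exp(−0.02888·26) = 181.696 mg/L
Dose 7 (20 mg at t=72 h): 20·exp(−0.02888·14) = 13.348 mg/L
Dose 8 (55 mg at t=84 h): 55·exp(−0.02888·2) = 51.913 mg/L
C(86) = 37.125 + 24.187 + 55.062 + 51.913 + 10.011 + 181.696 + 13.348 + 51.913 = 425.256 mg/L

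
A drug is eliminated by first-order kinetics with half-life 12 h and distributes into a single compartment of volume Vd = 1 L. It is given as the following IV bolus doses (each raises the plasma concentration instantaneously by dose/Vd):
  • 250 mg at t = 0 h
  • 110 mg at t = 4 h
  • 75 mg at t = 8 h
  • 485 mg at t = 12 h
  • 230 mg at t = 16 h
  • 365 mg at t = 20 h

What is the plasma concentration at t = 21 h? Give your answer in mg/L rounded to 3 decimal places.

956.126 mg/L

k = ln 2 / 12 = 0.05776 per h
Dose 1 (250 mg at t=0 h): 250·exp(−0.05776·21) = 74.325 mg/L
Dose 2 (110 mg at t=4 h): 110·exp(−0.05776·17) = 41.203 mg/L
Dose 3 (75 mg at t=8 h): 75·exp(−0.05776·13) = 35.395 mg/L
Dose 4 (485 mg at t=12 h): 485·exp(−0.05776·9) = 288.383 mg/L
Dose 5 (230 mg at t=16 h): 230·exp(−0.05776·5) = 172.305 mg/L
Dose 6 (365 mg at t=20 h): 365·exp(−0.05776·1) = 344.514 mg/L
C(21) = 74.325 + 41.203 + 35.395 + 288.383 + 172.305 + 344.514 = 956.126 mg/L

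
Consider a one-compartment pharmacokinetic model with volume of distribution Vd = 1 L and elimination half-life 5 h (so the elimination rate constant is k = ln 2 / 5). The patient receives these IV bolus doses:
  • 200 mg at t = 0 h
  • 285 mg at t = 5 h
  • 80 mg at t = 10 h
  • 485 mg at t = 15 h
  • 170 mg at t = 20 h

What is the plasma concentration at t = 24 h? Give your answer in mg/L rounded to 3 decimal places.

276.047 mg/L

k = ln 2 / 5 = 0.13863 per h
Dose 1 (200 mg at t=0 h): 200·exp(−0.13863·24) = 7.179 mg/L
Dose 2 (285 mg at t=5 h): 285·exp(−0.13863·19) = 20.461 mg/L
Dose 3 (80 mg at t=10 h): 80·exp(−0.13863·14) = 11.487 mg/L
Dose 4 (485 mg at t=15 h): 485·exp(−0.13863·9) = 139.280 mg/L
Dose 5 (170 mg at t=20 h): 170·exp(−0.13863·4) = 97.639 mg/L
C(24) = 7.179 + 20.461 + 11.487 + 139.280 + 97.639 = 276.047 mg/L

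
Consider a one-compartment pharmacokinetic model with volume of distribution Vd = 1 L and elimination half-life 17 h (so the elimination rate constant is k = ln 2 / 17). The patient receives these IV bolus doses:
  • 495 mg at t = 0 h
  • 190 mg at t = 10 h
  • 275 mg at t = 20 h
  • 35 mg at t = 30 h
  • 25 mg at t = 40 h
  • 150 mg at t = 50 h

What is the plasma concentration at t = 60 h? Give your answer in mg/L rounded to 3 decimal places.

242.572 mg/L

k = ln 2 / 17 = 0.04077 per h
Dose 1 (495 mg at t=0 h): 495·exp(−0.04077·60) = 42.869 mg/L
Dose 2 (190 mg at t=10 h): 190·exp(−0.04077·50) = 24.738 mg/L
Dose 3 (275 mg at t=20 h): 275·exp(−0.04077·40) = 53.830 mg/L
Dose 4 (35 mg at t=30 h): 35·exp(−0.04077·30) = 10.300 mg/L
Dose 5 (25 mg at t=40 h): 25·exp(−0.04077·20) = 11.061 mg/L
Dose 6 (150 mg at t=50 h): 150·exp(−0.04077·10) = 99.773 mg/L
C(60) = 42.869 + 24.738 + 53.830 + 10.300 + 11.061 + 99.773 = 242.572 mg/L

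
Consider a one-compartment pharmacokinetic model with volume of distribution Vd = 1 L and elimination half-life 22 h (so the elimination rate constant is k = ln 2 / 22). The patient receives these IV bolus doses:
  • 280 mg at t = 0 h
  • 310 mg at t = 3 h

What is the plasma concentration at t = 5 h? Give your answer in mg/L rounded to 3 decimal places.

530.258 mg/L

k = ln 2 / 22 = 0.03151 per h
Dose 1 (280 mg at t=0 h): 280·exp(−0.03151·5) = 239.190 mg/L
Dose 2 (310 mg at t=3 h): 310·exp(−0.03151·2) = 291.069 mg/L
C(5) = 239.190 + 291.069 = 530.258 mg/L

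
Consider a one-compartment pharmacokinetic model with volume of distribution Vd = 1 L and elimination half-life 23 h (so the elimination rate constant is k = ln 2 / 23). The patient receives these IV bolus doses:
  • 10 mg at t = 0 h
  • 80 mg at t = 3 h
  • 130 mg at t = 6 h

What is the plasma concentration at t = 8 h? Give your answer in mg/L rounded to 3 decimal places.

199.063 mg/L

k = ln 2 / 23 = 0.03014 per h
Dose 1 (10 mg at t=0 h): 10·exp(−0.03014·8) = 7.858 mg/L
Dose 2 (80 mg at t=3 h): 80·exp(−0.03014·5) = 68.810 mg/L
Dose 3 (130 mg at t=6 h): 130·exp(−0.03014·2) = 122.396 mg/L
C(8) = 7.858 + 68.810 + 122.396 = 199.063 mg/L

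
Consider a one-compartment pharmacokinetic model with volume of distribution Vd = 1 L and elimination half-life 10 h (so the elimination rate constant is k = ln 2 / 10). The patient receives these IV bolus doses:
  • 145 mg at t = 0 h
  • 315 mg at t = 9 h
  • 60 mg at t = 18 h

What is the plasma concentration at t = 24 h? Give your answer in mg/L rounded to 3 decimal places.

k = ln 2 / 10 = 0.06931 per h
Dose 1 (145 mg at t=0 h): 145·exp(−0.06931·24) = 27.472 mg/L
Dose 2 (315 mg at t=9 h): 315·exp(−0.06931·15) = 111.369 mg/L
Dose 3 (60 mg at t=18 h): 60·exp(−0.06931·6) = 39.585 mg/L
C(24) = 27.472 + 111.369 + 39.585 = 178.427 mg/L

178.427 mg/L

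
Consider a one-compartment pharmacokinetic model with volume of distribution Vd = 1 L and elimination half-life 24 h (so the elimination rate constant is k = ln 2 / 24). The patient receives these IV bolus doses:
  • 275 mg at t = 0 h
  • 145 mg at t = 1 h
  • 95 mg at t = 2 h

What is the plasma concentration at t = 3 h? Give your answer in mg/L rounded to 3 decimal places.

k = ln 2 / 24 = 0.02888 per h
Dose 1 (275 mg at t=0 h): 275·exp(−0.02888·3) = 252.176 mg/L
Dose 2 (145 mg at t=1 h): 145·exp(−0.02888·2) = 136.862 mg/L
Dose 3 (95 mg at t=2 h): 95·exp(−0.02888·1) = 92.296 mg/L
C(3) = 252.176 + 136.862 + 92.296 = 481.333 mg/L

481.333 mg/L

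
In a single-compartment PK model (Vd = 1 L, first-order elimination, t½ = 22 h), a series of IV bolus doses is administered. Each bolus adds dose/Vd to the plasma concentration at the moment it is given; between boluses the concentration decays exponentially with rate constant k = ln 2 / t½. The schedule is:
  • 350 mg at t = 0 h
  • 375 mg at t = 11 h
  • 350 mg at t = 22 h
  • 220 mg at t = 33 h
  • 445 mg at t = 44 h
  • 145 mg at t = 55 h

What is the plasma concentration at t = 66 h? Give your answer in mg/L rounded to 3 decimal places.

k = ln 2 / 22 = 0.03151 per h
Dose 1 (350 mg at t=0 h): 350·exp(−0.03151·66) = 43.750 mg/L
Dose 2 (375 mg at t=11 h): 375·exp(−0.03151·55) = 66.291 mg/L
Dose 3 (350 mg at t=22 h): 350·exp(−0.03151·44) = 87.500 mg/L
Dose 4 (220 mg at t=33 h): 220·exp(−0.03151·33) = 77.782 mg/L
Dose 5 (445 mg at t=44 h): 445·exp(−0.03151·22) = 222.500 mg/L
Dose 6 (145 mg at t=55 h): 145·exp(−0.03151·11) = 102.530 mg/L
C(66) = 43.750 + 66.291 + 87.500 + 77.782 + 222.500 + 102.530 = 600.353 mg/L

600.353 mg/L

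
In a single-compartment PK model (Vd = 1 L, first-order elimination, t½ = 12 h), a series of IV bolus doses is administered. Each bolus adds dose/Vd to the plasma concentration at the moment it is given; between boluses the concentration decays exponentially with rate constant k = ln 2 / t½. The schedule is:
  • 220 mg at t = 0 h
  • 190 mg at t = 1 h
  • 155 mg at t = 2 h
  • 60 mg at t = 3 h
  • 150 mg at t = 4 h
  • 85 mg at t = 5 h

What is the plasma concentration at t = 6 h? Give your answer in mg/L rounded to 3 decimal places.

685.244 mg/L

k = ln 2 / 12 = 0.05776 per h
Dose 1 (220 mg at t=0 h): 220·exp(−0.05776·6) = 155.563 mg/L
Dose 2 (190 mg at t=1 h): 190·exp(−0.05776·5) = 142.339 mg/L
Dose 3 (155 mg at t=2 h): 155·exp(−0.05776·4) = 123.024 mg/L
Dose 4 (60 mg at t=3 h): 60·exp(−0.05776·3) = 50.454 mg/L
Dose 5 (150 mg at t=4 h): 150·exp(−0.05776·2) = 133.635 mg/L
Dose 6 (85 mg at t=5 h): 85·exp(−0.05776·1) = 80.229 mg/L
C(6) = 155.563 + 142.339 + 123.024 + 50.454 + 133.635 + 80.229 = 685.244 mg/L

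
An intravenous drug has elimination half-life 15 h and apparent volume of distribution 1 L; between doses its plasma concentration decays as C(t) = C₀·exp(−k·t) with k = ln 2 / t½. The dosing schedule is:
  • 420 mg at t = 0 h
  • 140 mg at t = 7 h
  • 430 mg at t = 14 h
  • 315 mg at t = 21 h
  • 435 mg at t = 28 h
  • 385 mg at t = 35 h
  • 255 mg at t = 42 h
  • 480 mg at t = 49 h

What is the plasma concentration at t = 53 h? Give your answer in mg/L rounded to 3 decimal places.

k = ln 2 / 15 = 0.04621 per h
Dose 1 (420 mg at t=0 h): 420·exp(−0.04621·53) = 36.275 mg/L
Dose 2 (140 mg at t=7 h): 140·exp(−0.04621·46) = 16.710 mg/L
Dose 3 (430 mg at t=14 h): 430·exp(−0.04621·39) = 70.924 mg/L
Dose 4 (315 mg at t=21 h): 315·exp(−0.04621·32) = 71.798 mg/L
Dose 5 (435 mg at t=28 h): 435·exp(−0.04621·25) = 137.016 mg/L
Dose 6 (385 mg at t=35 h): 385·exp(−0.04621·18) = 167.581 mg/L
Dose 7 (255 mg at t=42 h): 255·exp(−0.04621·11) = 153.386 mg/L
Dose 8 (480 mg at t=49 h): 480·exp(−0.04621·4) = 398.994 mg/L
C(53) = 36.275 + 16.710 + 70.924 + 71.798 + 137.016 + 167.581 + 153.386 + 398.994 = 1052.684 mg/L

1052.684 mg/L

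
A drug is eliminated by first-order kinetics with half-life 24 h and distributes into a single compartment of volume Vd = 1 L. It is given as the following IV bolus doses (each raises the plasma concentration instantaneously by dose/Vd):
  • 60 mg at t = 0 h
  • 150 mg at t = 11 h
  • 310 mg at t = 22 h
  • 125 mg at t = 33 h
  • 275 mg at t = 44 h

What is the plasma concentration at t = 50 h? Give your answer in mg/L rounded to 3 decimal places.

k = ln 2 / 24 = 0.02888 per h
Dose 1 (60 mg at t=0 h): 60·exp(−0.02888·50) = 14.158 mg/L
Dose 2 (150 mg at t=11 h): 150·exp(−0.02888·39) = 48.631 mg/L
Dose 3 (310 mg at t=22 h): 310·exp(−0.02888·28) = 138.089 mg/L
Dose 4 (125 mg at t=33 h): 125·exp(−0.02888·17) = 76.503 mg/L
Dose 5 (275 mg at t=44 h): 275·exp(−0.02888·6) = 231.247 mg/L
C(50) = 14.158 + 48.631 + 138.089 + 76.503 + 231.247 = 508.629 mg/L

508.629 mg/L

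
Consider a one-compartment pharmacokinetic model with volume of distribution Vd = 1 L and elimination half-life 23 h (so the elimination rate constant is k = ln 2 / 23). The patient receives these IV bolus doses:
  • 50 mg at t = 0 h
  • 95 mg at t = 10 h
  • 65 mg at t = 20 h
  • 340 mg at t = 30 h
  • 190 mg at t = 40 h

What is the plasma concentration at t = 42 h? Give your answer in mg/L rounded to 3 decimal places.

499.519 mg/L

k = ln 2 / 23 = 0.03014 per h
Dose 1 (50 mg at t=0 h): 50·exp(−0.03014·42) = 14.101 mg/L
Dose 2 (95 mg at t=10 h): 95·exp(−0.03014·32) = 36.216 mg/L
Dose 3 (65 mg at t=20 h): 65·exp(−0.03014·22) = 33.494 mg/L
Dose 4 (340 mg at t=30 h): 340·exp(−0.03014·12) = 236.821 mg/L
Dose 5 (190 mg at t=40 h): 190·exp(−0.03014·2) = 178.886 mg/L
C(42) = 14.101 + 36.216 + 33.494 + 236.821 + 178.886 = 499.519 mg/L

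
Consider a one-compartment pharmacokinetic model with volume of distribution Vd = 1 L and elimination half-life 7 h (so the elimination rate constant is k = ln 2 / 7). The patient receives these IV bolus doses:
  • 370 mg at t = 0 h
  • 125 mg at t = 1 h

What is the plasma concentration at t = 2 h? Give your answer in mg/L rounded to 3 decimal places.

416.740 mg/L

k = ln 2 / 7 = 0.09902 per h
Dose 1 (370 mg at t=0 h): 370·exp(−0.09902·2) = 303.524 mg/L
Dose 2 (125 mg at t=1 h): 125·exp(−0.09902·1) = 113.215 mg/L
C(2) = 303.524 + 113.215 = 416.740 mg/L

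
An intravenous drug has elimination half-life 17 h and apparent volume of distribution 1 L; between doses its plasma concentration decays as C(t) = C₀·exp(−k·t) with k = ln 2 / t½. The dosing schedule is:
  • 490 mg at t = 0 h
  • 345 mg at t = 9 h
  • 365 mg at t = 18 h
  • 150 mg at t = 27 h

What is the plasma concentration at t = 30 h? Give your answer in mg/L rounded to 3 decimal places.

647.241 mg/L

k = ln 2 / 17 = 0.04077 per h
Dose 1 (490 mg at t=0 h): 490·exp(−0.04077·30) = 144.200 mg/L
Dose 2 (345 mg at t=9 h): 345·exp(−0.04077·21) = 146.541 mg/L
Dose 3 (365 mg at t=18 h): 365·exp(−0.04077·12) = 223.770 mg/L
Dose 4 (150 mg at t=27 h): 150·exp(−0.04077·3) = 132.730 mg/L
C(30) = 144.200 + 146.541 + 223.770 + 132.730 = 647.241 mg/L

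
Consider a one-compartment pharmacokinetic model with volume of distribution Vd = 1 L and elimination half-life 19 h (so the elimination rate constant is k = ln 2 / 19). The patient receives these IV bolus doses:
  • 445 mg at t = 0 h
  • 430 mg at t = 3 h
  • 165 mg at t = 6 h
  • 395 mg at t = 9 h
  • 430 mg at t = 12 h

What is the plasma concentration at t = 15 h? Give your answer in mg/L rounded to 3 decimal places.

1356.600 mg/L

k = ln 2 / 19 = 0.03648 per h
Dose 1 (445 mg at t=0 h): 445·exp(−0.03648·15) = 257.457 mg/L
Dose 2 (430 mg at t=3 h): 430·exp(−0.03648·12) = 277.552 mg/L
Dose 3 (165 mg at t=6 h): 165·exp(−0.03648·9) = 118.820 mg/L
Dose 4 (395 mg at t=9 h): 395·exp(−0.03648·6) = 317.347 mg/L
Dose 5 (430 mg at t=12 h): 430·exp(−0.03648·3) = 385.423 mg/L
C(15) = 257.457 + 277.552 + 118.820 + 317.347 + 385.423 = 1356.600 mg/L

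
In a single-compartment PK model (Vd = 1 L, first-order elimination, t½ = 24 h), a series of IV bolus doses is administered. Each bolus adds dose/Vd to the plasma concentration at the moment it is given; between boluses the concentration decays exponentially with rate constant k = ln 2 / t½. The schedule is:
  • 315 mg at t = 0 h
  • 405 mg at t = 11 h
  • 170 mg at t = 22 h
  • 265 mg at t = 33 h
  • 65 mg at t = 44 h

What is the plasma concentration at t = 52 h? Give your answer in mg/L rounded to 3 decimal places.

k = ln 2 / 24 = 0.02888 per h
Dose 1 (315 mg at t=0 h): 315·exp(−0.02888·52) = 70.158 mg/L
Dose 2 (405 mg at t=11 h): 405·exp(−0.02888·41) = 123.935 mg/L
Dose 3 (170 mg at t=22 h): 170·exp(−0.02888·30) = 71.476 mg/L
Dose 4 (265 mg at t=33 h): 265·exp(−0.02888·19) = 153.084 mg/L
Dose 5 (65 mg at t=44 h): 65·exp(−0.02888·8) = 51.591 mg/L
C(52) = 70.158 + 123.935 + 71.476 + 153.084 + 51.591 = 470.245 mg/L

470.245 mg/L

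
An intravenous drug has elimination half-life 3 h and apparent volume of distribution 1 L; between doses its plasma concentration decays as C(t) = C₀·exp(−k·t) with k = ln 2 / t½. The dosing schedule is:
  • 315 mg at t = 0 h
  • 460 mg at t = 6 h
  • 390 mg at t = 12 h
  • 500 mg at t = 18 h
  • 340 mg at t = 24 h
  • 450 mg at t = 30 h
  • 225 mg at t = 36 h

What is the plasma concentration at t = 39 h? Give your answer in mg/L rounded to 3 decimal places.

k = ln 2 / 3 = 0.23105 per h
Dose 1 (315 mg at t=0 h): 315·exp(−0.23105·39) = 0.038 mg/L
Dose 2 (460 mg at t=6 h): 460·exp(−0.23105·33) = 0.225 mg/L
Dose 3 (390 mg at t=12 h): 390·exp(−0.23105·27) = 0.762 mg/L
Dose 4 (500 mg at t=18 h): 500·exp(−0.23105·21) = 3.906 mg/L
Dose 5 (340 mg at t=24 h): 340·exp(−0.23105·15) = 10.625 mg/L
Dose 6 (450 mg at t=30 h): 450·exp(−0.23105·9) = 56.250 mg/L
Dose 7 (225 mg at t=36 h): 225·exp(−0.23105·3) = 112.500 mg/L
C(39) = 0.038 + 0.225 + 0.762 + 3.906 + 10.625 + 56.250 + 112.500 = 184.306 mg/L

184.306 mg/L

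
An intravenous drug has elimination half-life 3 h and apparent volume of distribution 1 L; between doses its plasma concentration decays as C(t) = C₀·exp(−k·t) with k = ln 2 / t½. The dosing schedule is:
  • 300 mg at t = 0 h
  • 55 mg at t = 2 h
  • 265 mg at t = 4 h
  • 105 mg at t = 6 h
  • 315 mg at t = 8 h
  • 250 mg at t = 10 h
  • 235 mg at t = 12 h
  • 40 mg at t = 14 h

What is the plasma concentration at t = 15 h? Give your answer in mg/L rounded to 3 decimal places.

336.593 mg/L

k = ln 2 / 3 = 0.23105 per h
Dose 1 (300 mg at t=0 h): 300·exp(−0.23105·15) = 9.375 mg/L
Dose 2 (55 mg at t=2 h): 55·exp(−0.23105·13) = 2.728 mg/L
Dose 3 (265 mg at t=4 h): 265·exp(−0.23105·11) = 20.867 mg/L
Dose 4 (105 mg at t=6 h): 105·exp(−0.23105·9) = 13.125 mg/L
Dose 5 (315 mg at t=8 h): 315·exp(−0.23105·7) = 62.504 mg/L
Dose 6 (250 mg at t=10 h): 250·exp(−0.23105·5) = 78.745 mg/L
Dose 7 (235 mg at t=12 h): 235·exp(−0.23105·3) = 117.500 mg/L
Dose 8 (40 mg at t=14 h): 40·exp(−0.23105·1) = 31.748 mg/L
C(15) = 9.375 + 2.728 + 20.867 + 13.125 + 62.504 + 78.745 + 117.500 + 31.748 = 336.593 mg/L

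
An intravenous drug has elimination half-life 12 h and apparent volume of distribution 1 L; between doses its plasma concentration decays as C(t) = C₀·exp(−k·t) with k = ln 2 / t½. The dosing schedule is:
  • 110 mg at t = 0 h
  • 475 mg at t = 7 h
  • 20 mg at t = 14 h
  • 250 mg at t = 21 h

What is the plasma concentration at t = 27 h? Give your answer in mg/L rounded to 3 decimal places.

k = ln 2 / 12 = 0.05776 per h
Dose 1 (110 mg at t=0 h): 110·exp(−0.05776·27) = 23.125 mg/L
Dose 2 (475 mg at t=7 h): 475·exp(−0.05776·20) = 149.616 mg/L
Dose 3 (20 mg at t=14 h): 20·exp(−0.05776·13) = 9.439 mg/L
Dose 4 (250 mg at t=21 h): 250·exp(−0.05776·6) = 176.777 mg/L
C(27) = 23.125 + 149.616 + 9.439 + 176.777 = 358.956 mg/L

358.956 mg/L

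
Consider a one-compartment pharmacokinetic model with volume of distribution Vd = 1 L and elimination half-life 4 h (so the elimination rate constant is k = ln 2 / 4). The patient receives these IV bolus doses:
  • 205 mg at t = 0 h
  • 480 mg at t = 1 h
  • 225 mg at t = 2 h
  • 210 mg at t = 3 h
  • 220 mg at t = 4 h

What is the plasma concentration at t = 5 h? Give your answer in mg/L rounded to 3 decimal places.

k = ln 2 / 4 = 0.17329 per h
Dose 1 (205 mg at t=0 h): 205·exp(−0.17329·5) = 86.192 mg/L
Dose 2 (480 mg at t=1 h): 480·exp(−0.17329·4) = 240.000 mg/L
Dose 3 (225 mg at t=2 h): 225·exp(−0.17329·3) = 133.786 mg/L
Dose 4 (210 mg at t=3 h): 210·exp(−0.17329·2) = 148.492 mg/L
Dose 5 (220 mg at t=4 h): 220·exp(−0.17329·1) = 184.997 mg/L
C(5) = 86.192 + 240.000 + 133.786 + 148.492 + 184.997 = 793.467 mg/L

793.467 mg/L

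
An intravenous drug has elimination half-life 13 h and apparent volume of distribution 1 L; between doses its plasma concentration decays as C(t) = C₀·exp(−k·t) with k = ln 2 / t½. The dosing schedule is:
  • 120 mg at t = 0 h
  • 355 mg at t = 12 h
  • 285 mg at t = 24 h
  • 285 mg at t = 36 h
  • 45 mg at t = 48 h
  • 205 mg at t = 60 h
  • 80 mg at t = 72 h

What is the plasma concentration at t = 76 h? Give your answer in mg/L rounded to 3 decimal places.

k = ln 2 / 13 = 0.05332 per h
Dose 1 (120 mg at t=0 h): 120·exp(−0.05332·76) = 2.086 mg/L
Dose 2 (355 mg at t=12 h): 355·exp(−0.05332·64) = 11.701 mg/L
Dose 3 (285 mg at t=24 h): 285·exp(−0.05332·52) = 17.812 mg/L
Dose 4 (285 mg at t=36 h): 285·exp(−0.05332·40) = 33.775 mg/L
Dose 5 (45 mg at t=48 h): 45·exp(−0.05332·28) = 10.112 mg/L
Dose 6 (205 mg at t=60 h): 205·exp(−0.05332·16) = 87.348 mg/L
Dose 7 (80 mg at t=72 h): 80·exp(−0.05332·4) = 64.635 mg/L
C(76) = 2.086 + 11.701 + 17.812 + 33.775 + 10.112 + 87.348 + 64.635 = 227.470 mg/L

227.470 mg/L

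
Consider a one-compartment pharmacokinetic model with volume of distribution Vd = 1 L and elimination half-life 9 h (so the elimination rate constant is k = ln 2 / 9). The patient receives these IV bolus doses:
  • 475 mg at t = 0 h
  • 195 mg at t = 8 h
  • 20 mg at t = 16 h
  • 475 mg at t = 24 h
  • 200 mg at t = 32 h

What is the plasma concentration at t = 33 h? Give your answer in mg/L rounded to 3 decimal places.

k = ln 2 / 9 = 0.07702 per h
Dose 1 (475 mg at t=0 h): 475·exp(−0.07702·33) = 37.404 mg/L
Dose 2 (195 mg at t=8 h): 195·exp(−0.07702·25) = 28.434 mg/L
Dose 3 (20 mg at t=16 h): 20·exp(−0.07702·17) = 5.400 mg/L
Dose 4 (475 mg at t=24 h): 475·exp(−0.07702·9) = 237.500 mg/L
Dose 5 (200 mg at t=32 h): 200·exp(−0.07702·1) = 185.175 mg/L
C(33) = 37.404 + 28.434 + 5.400 + 237.500 + 185.175 = 493.913 mg/L

493.913 mg/L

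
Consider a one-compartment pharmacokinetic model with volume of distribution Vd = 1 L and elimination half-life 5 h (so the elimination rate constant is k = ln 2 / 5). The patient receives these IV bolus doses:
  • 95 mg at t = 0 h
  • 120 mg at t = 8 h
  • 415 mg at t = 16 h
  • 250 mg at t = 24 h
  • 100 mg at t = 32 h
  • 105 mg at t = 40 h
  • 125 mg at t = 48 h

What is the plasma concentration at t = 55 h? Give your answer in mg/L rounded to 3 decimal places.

k = ln 2 / 5 = 0.13863 per h
Dose 1 (95 mg at t=0 h): 95·exp(−0.13863·55) = 0.046 mg/L
Dose 2 (120 mg at t=8 h): 120·exp(−0.13863·47) = 0.178 mg/L
Dose 3 (415 mg at t=16 h): 415·exp(−0.13863·39) = 1.862 mg/L
Dose 4 (250 mg at t=24 h): 250·exp(−0.13863·31) = 3.401 mg/L
Dose 5 (100 mg at t=32 h): 100·exp(−0.13863·23) = 4.123 mg/L
Dose 6 (105 mg at t=40 h): 105·exp(−0.13863·15) = 13.125 mg/L
Dose 7 (125 mg at t=48 h): 125·exp(−0.13863·7) = 47.366 mg/L
C(55) = 0.046 + 0.178 + 1.862 + 3.401 + 4.123 + 13.125 + 47.366 = 70.101 mg/L

70.101 mg/L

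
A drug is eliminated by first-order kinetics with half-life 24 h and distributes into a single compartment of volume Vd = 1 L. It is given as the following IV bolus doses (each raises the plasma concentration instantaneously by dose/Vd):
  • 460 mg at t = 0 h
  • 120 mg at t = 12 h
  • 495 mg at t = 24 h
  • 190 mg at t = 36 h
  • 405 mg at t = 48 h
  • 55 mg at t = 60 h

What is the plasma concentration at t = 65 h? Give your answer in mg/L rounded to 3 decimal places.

k = ln 2 / 24 = 0.02888 per h
Dose 1 (460 mg at t=0 h): 460·exp(−0.02888·65) = 70.383 mg/L
Dose 2 (120 mg at t=12 h): 120·exp(−0.02888·53) = 25.966 mg/L
Dose 3 (495 mg at t=24 h): 495·exp(−0.02888·41) = 151.477 mg/L
Dose 4 (190 mg at t=36 h): 190·exp(−0.02888·29) = 82.226 mg/L
Dose 5 (405 mg at t=48 h): 405·exp(−0.02888·17) = 247.871 mg/L
Dose 6 (55 mg at t=60 h): 55·exp(−0.02888·5) = 47.605 mg/L
C(65) = 70.383 + 25.966 + 151.477 + 82.226 + 247.871 + 47.605 = 625.527 mg/L

625.527 mg/L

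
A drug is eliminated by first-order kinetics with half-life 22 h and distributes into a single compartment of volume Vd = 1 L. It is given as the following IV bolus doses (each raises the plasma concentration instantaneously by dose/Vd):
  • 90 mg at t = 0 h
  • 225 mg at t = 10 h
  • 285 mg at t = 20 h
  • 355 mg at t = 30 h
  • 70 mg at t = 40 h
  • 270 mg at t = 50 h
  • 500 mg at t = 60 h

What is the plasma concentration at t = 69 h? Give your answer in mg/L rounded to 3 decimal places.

k = ln 2 / 22 = 0.03151 per h
Dose 1 (90 mg at t=0 h): 90·exp(−0.03151·69) = 10.235 mg/L
Dose 2 (225 mg at t=10 h): 225·exp(−0.03151·59) = 35.065 mg/L
Dose 3 (285 mg at t=20 h): 285·exp(−0.03151·49) = 60.865 mg/L
Dose 4 (355 mg at t=30 h): 355·exp(−0.03151·39) = 103.893 mg/L
Dose 5 (70 mg at t=40 h): 70·exp(−0.03151·29) = 28.073 mg/L
Dose 6 (270 mg at t=50 h): 270·exp(−0.03151·19) = 148.383 mg/L
Dose 7 (500 mg at t=60 h): 500·exp(−0.03151·9) = 376.549 mg/L
C(69) = 10.235 + 35.065 + 60.865 + 103.893 + 28.073 + 148.383 + 376.549 = 763.063 mg/L

763.063 mg/L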